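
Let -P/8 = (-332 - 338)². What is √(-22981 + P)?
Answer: I*√3614181 ≈ 1901.1*I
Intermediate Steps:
P = -3591200 (P = -8*(-332 - 338)² = -8*(-670)² = -8*448900 = -3591200)
√(-22981 + P) = √(-22981 - 3591200) = √(-3614181) = I*√3614181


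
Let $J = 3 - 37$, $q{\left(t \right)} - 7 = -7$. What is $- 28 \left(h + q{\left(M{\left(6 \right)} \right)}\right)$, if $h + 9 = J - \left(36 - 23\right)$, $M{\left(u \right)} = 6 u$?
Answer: $1568$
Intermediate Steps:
$q{\left(t \right)} = 0$ ($q{\left(t \right)} = 7 - 7 = 0$)
$J = -34$ ($J = 3 - 37 = -34$)
$h = -56$ ($h = -9 - 47 = -56$)
$- 28 \left(h + q{\left(M{\left(6 \right)} \right)}\right) = - 28 \left(-56 + 0\right) = \left(-28\right) \left(-56\right) = 1568$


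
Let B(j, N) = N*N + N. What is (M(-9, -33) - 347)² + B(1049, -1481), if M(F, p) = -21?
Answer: 2327304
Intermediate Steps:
B(j, N) = N + N² (B(j, N) = N² + N = N + N²)
(M(-9, -33) - 347)² + B(1049, -1481) = (-21 - 347)² - 1481*(1 - 1481) = (-368)² - 1481*(-1480) = 135424 + 2191880 = 2327304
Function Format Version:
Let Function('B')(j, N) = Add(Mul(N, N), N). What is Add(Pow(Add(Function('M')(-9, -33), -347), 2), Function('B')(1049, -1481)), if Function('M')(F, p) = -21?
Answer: 2327304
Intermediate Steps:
Function('B')(j, N) = Add(N, Pow(N, 2)) (Function('B')(j, N) = Add(Pow(N, 2), N) = Add(N, Pow(N, 2)))
Add(Pow(Add(Function('M')(-9, -33), -347), 2), Function('B')(1049, -1481)) = Add(Pow(Add(-21, -347), 2), Mul(-1481, Add(1, -1481))) = Add(Pow(-368, 2), Mul(-1481, -1480)) = Add(135424, 2191880) = 2327304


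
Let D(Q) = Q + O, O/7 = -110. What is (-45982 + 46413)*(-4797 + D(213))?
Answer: -2307574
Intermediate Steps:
O = -770 (O = 7*(-110) = -770)
D(Q) = -770 + Q (D(Q) = Q - 770 = -770 + Q)
(-45982 + 46413)*(-4797 + D(213)) = (-45982 + 46413)*(-4797 + (-770 + 213)) = 431*(-4797 - 557) = 431*(-5354) = -2307574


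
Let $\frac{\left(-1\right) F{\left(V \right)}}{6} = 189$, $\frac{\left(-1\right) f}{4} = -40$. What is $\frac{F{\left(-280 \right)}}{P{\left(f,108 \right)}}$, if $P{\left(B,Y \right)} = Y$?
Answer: $- \frac{21}{2} \approx -10.5$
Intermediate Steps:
$f = 160$ ($f = \left(-4\right) \left(-40\right) = 160$)
$F{\left(V \right)} = -1134$ ($F{\left(V \right)} = \left(-6\right) 189 = -1134$)
$\frac{F{\left(-280 \right)}}{P{\left(f,108 \right)}} = - \frac{1134}{108} = \left(-1134\right) \frac{1}{108} = - \frac{21}{2}$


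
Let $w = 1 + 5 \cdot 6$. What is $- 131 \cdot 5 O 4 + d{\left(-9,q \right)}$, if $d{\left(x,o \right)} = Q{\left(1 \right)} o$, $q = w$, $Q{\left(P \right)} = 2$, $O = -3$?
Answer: $7922$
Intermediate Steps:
$w = 31$ ($w = 1 + 30 = 31$)
$q = 31$
$d{\left(x,o \right)} = 2 o$
$- 131 \cdot 5 O 4 + d{\left(-9,q \right)} = - 131 \cdot 5 \left(-3\right) 4 + 2 \cdot 31 = - 131 \left(\left(-15\right) 4\right) + 62 = \left(-131\right) \left(-60\right) + 62 = 7860 + 62 = 7922$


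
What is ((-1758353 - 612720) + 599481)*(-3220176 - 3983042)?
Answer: 12761163383056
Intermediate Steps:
((-1758353 - 612720) + 599481)*(-3220176 - 3983042) = (-2371073 + 599481)*(-7203218) = -1771592*(-7203218) = 12761163383056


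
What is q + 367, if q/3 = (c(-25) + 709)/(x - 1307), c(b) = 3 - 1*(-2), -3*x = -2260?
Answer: 603161/1661 ≈ 363.13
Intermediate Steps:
x = 2260/3 (x = -1/3*(-2260) = 2260/3 ≈ 753.33)
c(b) = 5 (c(b) = 3 + 2 = 5)
q = -6426/1661 (q = 3*((5 + 709)/(2260/3 - 1307)) = 3*(714/(-1661/3)) = 3*(714*(-3/1661)) = 3*(-2142/1661) = -6426/1661 ≈ -3.8688)
q + 367 = -6426/1661 + 367 = 603161/1661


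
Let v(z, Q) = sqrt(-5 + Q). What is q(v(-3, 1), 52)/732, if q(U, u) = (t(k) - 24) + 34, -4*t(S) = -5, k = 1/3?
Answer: 15/976 ≈ 0.015369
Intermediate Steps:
k = 1/3 ≈ 0.33333
t(S) = 5/4 (t(S) = -1/4*(-5) = 5/4)
q(U, u) = 45/4 (q(U, u) = (5/4 - 24) + 34 = -91/4 + 34 = 45/4)
q(v(-3, 1), 52)/732 = (45/4)/732 = (45/4)*(1/732) = 15/976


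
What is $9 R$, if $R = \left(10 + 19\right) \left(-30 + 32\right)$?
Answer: $522$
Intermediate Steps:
$R = 58$ ($R = 29 \cdot 2 = 58$)
$9 R = 9 \cdot 58 = 522$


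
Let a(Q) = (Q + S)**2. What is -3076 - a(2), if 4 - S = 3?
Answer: -3085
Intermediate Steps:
S = 1 (S = 4 - 1*3 = 4 - 3 = 1)
a(Q) = (1 + Q)**2 (a(Q) = (Q + 1)**2 = (1 + Q)**2)
-3076 - a(2) = -3076 - (1 + 2)**2 = -3076 - 1*3**2 = -3076 - 1*9 = -3076 - 9 = -3085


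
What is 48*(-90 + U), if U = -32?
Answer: -5856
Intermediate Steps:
48*(-90 + U) = 48*(-90 - 32) = 48*(-122) = -5856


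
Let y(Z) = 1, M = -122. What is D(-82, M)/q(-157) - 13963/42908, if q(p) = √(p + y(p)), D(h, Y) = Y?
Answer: -13963/42908 + 61*I*√39/39 ≈ -0.32542 + 9.7678*I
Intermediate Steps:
q(p) = √(1 + p) (q(p) = √(p + 1) = √(1 + p))
D(-82, M)/q(-157) - 13963/42908 = -122/√(1 - 157) - 13963/42908 = -122*(-I*√39/78) - 13963*1/42908 = -122*(-I*√39/78) - 13963/42908 = -(-61)*I*√39/39 - 13963/42908 = 61*I*√39/39 - 13963/42908 = -13963/42908 + 61*I*√39/39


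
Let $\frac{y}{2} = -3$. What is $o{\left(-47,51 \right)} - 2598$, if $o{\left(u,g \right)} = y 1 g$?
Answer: $-2904$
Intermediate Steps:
$y = -6$ ($y = 2 \left(-3\right) = -6$)
$o{\left(u,g \right)} = - 6 g$ ($o{\left(u,g \right)} = \left(-6\right) 1 g = - 6 g$)
$o{\left(-47,51 \right)} - 2598 = \left(-6\right) 51 - 2598 = -306 - 2598 = -2904$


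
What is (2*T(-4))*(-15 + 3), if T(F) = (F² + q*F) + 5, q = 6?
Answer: 72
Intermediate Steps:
T(F) = 5 + F² + 6*F (T(F) = (F² + 6*F) + 5 = 5 + F² + 6*F)
(2*T(-4))*(-15 + 3) = (2*(5 + (-4)² + 6*(-4)))*(-15 + 3) = (2*(5 + 16 - 24))*(-12) = (2*(-3))*(-12) = -6*(-12) = 72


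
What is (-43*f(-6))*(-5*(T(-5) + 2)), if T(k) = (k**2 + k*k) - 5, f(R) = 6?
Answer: 60630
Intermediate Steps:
T(k) = -5 + 2*k**2 (T(k) = (k**2 + k**2) - 5 = 2*k**2 - 5 = -5 + 2*k**2)
(-43*f(-6))*(-5*(T(-5) + 2)) = (-43*6)*(-5*((-5 + 2*(-5)**2) + 2)) = -(-1290)*((-5 + 2*25) + 2) = -(-1290)*((-5 + 50) + 2) = -(-1290)*(45 + 2) = -(-1290)*47 = -258*(-235) = 60630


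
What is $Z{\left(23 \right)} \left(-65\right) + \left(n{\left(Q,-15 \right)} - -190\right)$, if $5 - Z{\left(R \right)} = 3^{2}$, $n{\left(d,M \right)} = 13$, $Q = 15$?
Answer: $463$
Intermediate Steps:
$Z{\left(R \right)} = -4$ ($Z{\left(R \right)} = 5 - 3^{2} = 5 - 9 = -4$)
$Z{\left(23 \right)} \left(-65\right) + \left(n{\left(Q,-15 \right)} - -190\right) = \left(-4\right) \left(-65\right) + \left(13 - -190\right) = 260 + \left(13 + 190\right) = 260 + 203 = 463$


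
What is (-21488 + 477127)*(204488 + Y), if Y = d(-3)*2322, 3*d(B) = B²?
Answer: 96346689106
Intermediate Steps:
d(B) = B²/3
Y = 6966 (Y = ((⅓)*(-3)²)*2322 = ((⅓)*9)*2322 = 3*2322 = 6966)
(-21488 + 477127)*(204488 + Y) = (-21488 + 477127)*(204488 + 6966) = 455639*211454 = 96346689106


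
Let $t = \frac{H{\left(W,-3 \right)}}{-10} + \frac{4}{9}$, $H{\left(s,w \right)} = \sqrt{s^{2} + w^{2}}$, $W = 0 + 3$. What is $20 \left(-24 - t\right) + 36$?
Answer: $- \frac{4076}{9} + 6 \sqrt{2} \approx -444.4$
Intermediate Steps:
$W = 3$
$t = \frac{4}{9} - \frac{3 \sqrt{2}}{10}$ ($t = \frac{\sqrt{3^{2} + \left(-3\right)^{2}}}{-10} + \frac{4}{9} = \sqrt{9 + 9} \left(- \frac{1}{10}\right) + 4 \cdot \frac{1}{9} = \sqrt{18} \left(- \frac{1}{10}\right) + \frac{4}{9} = 3 \sqrt{2} \left(- \frac{1}{10}\right) + \frac{4}{9} = - \frac{3 \sqrt{2}}{10} + \frac{4}{9} = \frac{4}{9} - \frac{3 \sqrt{2}}{10} \approx 0.02018$)
$20 \left(-24 - t\right) + 36 = 20 \left(-24 - \left(\frac{4}{9} - \frac{3 \sqrt{2}}{10}\right)\right) + 36 = 20 \left(- \frac{220}{9} + \frac{3 \sqrt{2}}{10}\right) + 36 = \left(- \frac{4400}{9} + 6 \sqrt{2}\right) + 36 = - \frac{4076}{9} + 6 \sqrt{2}$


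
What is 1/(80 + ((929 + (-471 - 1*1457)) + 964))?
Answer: 1/45 ≈ 0.022222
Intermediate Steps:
1/(80 + ((929 + (-471 - 1*1457)) + 964)) = 1/(80 + ((929 + (-471 - 1457)) + 964)) = 1/(80 + ((929 - 1928) + 964)) = 1/(80 + (-999 + 964)) = 1/(80 - 35) = 1/45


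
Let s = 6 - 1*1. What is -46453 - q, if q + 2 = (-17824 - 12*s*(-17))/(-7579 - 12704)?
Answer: -942182437/20283 ≈ -46452.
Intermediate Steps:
s = 5 (s = 6 - 1 = 5)
q = -23762/20283 (q = -2 + (-17824 - 12*5*(-17))/(-7579 - 12704) = -2 + (-17824 - 60*(-17))/(-20283) = -2 + (-17824 + 1020)*(-1/20283) = -2 - 16804*(-1/20283) = -2 + 16804/20283 = -23762/20283 ≈ -1.1715)
-46453 - q = -46453 - 1*(-23762/20283) = -46453 + 23762/20283 = -942182437/20283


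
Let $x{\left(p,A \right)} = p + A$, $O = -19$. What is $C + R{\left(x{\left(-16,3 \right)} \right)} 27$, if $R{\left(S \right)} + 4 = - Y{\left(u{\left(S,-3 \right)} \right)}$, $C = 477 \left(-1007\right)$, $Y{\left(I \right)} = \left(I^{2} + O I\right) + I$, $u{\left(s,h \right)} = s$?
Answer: $-491328$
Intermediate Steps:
$x{\left(p,A \right)} = A + p$
$Y{\left(I \right)} = I^{2} - 18 I$ ($Y{\left(I \right)} = \left(I^{2} - 19 I\right) + I = I^{2} - 18 I$)
$C = -480339$
$R{\left(S \right)} = -4 - S \left(-18 + S\right)$
$C + R{\left(x{\left(-16,3 \right)} \right)} 27 = -480339 + \left(-4 - \left(3 - 16\right) \left(-18 + \left(3 - 16\right)\right)\right) 27 = -480339 + \left(-4 - - 13 \left(-18 - 13\right)\right) 27 = -480339 + \left(-4 - \left(-13\right) \left(-31\right)\right) 27 = -480339 + \left(-4 - 403\right) 27 = -480339 - 10989 = -491328$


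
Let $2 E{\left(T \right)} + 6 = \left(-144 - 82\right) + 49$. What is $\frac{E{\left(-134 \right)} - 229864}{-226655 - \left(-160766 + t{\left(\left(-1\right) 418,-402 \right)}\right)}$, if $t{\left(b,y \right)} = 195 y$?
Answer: $- \frac{459911}{25002} \approx -18.395$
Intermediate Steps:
$E{\left(T \right)} = - \frac{183}{2}$ ($E{\left(T \right)} = -3 + \frac{\left(-144 - 82\right) + 49}{2} = -3 + \frac{-226 + 49}{2} = -3 + \frac{1}{2} \left(-177\right) = -3 - \frac{177}{2} = - \frac{183}{2}$)
$\frac{E{\left(-134 \right)} - 229864}{-226655 - \left(-160766 + t{\left(\left(-1\right) 418,-402 \right)}\right)} = \frac{- \frac{183}{2} - 229864}{-226655 + \left(160766 - 195 \left(-402\right)\right)} = - \frac{459911}{2 \left(-226655 + \left(160766 - -78390\right)\right)} = - \frac{459911}{2 \left(-226655 + \left(160766 + 78390\right)\right)} = - \frac{459911}{2 \left(-226655 + 239156\right)} = - \frac{459911}{2 \cdot 12501} = \left(- \frac{459911}{2}\right) \frac{1}{12501} = - \frac{459911}{25002}$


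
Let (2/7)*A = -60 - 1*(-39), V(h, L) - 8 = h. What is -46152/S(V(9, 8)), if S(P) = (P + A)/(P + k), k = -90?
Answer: -6738192/113 ≈ -59630.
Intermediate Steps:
V(h, L) = 8 + h
A = -147/2 (A = 7*(-60 - 1*(-39))/2 = 7*(-60 + 39)/2 = (7/2)*(-21) = -147/2 ≈ -73.500)
S(P) = (-147/2 + P)/(-90 + P) (S(P) = (P - 147/2)/(P - 90) = (-147/2 + P)/(-90 + P))
-46152/S(V(9, 8)) = -46152*(-90 + (8 + 9))/(-147/2 + (8 + 9)) = -46152*(-90 + 17)/(-147/2 + 17) = -46152/(-113/2/(-73)) = -46152/((-1/73*(-113/2))) = -46152/113/146 = -46152*146/113 = -6738192/113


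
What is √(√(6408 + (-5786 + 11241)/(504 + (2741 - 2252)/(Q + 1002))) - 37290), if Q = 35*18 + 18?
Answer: √(-2868728417246010 + 277363*√493801096332502)/277363 ≈ 192.9*I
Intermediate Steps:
Q = 648 (Q = 630 + 18 = 648)
√(√(6408 + (-5786 + 11241)/(504 + (2741 - 2252)/(Q + 1002))) - 37290) = √(√(6408 + (-5786 + 11241)/(504 + (2741 - 2252)/(648 + 1002))) - 37290) = √(√(6408 + 5455/(504 + 489/1650)) - 37290) = √(√(6408 + 5455/(504 + 489*(1/1650))) - 37290) = √(√(6408 + 5455/(504 + 163/550)) - 37290) = √(√(6408 + 5455/(277363/550)) - 37290) = √(√(6408 + 5455*(550/277363)) - 37290) = √(√(6408 + 3000250/277363) - 37290) = √(√(1780342354/277363) - 37290) = √(√493801096332502/277363 - 37290) = √(-37290 + √493801096332502/277363)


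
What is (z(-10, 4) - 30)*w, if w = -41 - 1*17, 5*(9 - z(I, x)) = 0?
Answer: 1218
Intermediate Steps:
z(I, x) = 9 (z(I, x) = 9 - 1/5*0 = 9 + 0 = 9)
w = -58 (w = -41 - 17 = -58)
(z(-10, 4) - 30)*w = (9 - 30)*(-58) = -21*(-58) = 1218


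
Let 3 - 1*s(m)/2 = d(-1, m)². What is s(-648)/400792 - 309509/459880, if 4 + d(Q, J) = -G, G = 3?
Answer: -15511380011/23039528120 ≈ -0.67325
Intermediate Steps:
d(Q, J) = -7 (d(Q, J) = -4 - 1*3 = -4 - 3 = -7)
s(m) = -92 (s(m) = 6 - 2*(-7)² = 6 - 2*49 = 6 - 98 = -92)
s(-648)/400792 - 309509/459880 = -92/400792 - 309509/459880 = -92*1/400792 - 309509*1/459880 = -23/100198 - 309509/459880 = -15511380011/23039528120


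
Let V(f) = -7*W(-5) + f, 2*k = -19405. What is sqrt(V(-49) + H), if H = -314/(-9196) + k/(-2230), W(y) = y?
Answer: I*sqrt(83542924627)/93214 ≈ 3.1008*I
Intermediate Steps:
k = -19405/2 (k = (1/2)*(-19405) = -19405/2 ≈ -9702.5)
V(f) = 35 + f (V(f) = -7*(-5) + f = 35 + f)
H = 8992441/2050708 (H = -314/(-9196) - 19405/2/(-2230) = -314*(-1/9196) - 19405/2*(-1/2230) = 157/4598 + 3881/892 = 8992441/2050708 ≈ 4.3850)
sqrt(V(-49) + H) = sqrt((35 - 49) + 8992441/2050708) = sqrt(-14 + 8992441/2050708) = sqrt(-19717471/2050708) = I*sqrt(83542924627)/93214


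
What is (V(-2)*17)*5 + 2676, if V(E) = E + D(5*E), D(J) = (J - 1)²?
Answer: 12791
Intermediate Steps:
D(J) = (-1 + J)²
V(E) = E + (-1 + 5*E)²
(V(-2)*17)*5 + 2676 = ((-2 + (-1 + 5*(-2))²)*17)*5 + 2676 = ((-2 + (-1 - 10)²)*17)*5 + 2676 = ((-2 + (-11)²)*17)*5 + 2676 = ((-2 + 121)*17)*5 + 2676 = (119*17)*5 + 2676 = 2023*5 + 2676 = 10115 + 2676 = 12791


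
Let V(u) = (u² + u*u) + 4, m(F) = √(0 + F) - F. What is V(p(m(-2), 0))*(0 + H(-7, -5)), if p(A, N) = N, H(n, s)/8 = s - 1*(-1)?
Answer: -128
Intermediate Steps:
H(n, s) = 8 + 8*s (H(n, s) = 8*(s - 1*(-1)) = 8*(s + 1) = 8*(1 + s) = 8 + 8*s)
m(F) = √F - F
V(u) = 4 + 2*u² (V(u) = (u² + u²) + 4 = 2*u² + 4 = 4 + 2*u²)
V(p(m(-2), 0))*(0 + H(-7, -5)) = (4 + 2*0²)*(0 + (8 + 8*(-5))) = (4 + 2*0)*(0 + (8 - 40)) = (4 + 0)*(0 - 32) = 4*(-32) = -128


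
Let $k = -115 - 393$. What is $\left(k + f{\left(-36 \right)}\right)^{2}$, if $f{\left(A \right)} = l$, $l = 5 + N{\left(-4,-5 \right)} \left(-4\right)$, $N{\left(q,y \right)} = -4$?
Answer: $237169$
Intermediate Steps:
$l = 21$ ($l = 5 - -16 = 5 + 16 = 21$)
$f{\left(A \right)} = 21$
$k = -508$ ($k = -115 - 393 = -508$)
$\left(k + f{\left(-36 \right)}\right)^{2} = \left(-508 + 21\right)^{2} = \left(-487\right)^{2} = 237169$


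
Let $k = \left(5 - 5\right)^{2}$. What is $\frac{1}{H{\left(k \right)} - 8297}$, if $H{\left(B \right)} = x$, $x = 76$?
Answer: $- \frac{1}{8221} \approx -0.00012164$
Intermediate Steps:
$k = 0$ ($k = 0^{2} = 0$)
$H{\left(B \right)} = 76$
$\frac{1}{H{\left(k \right)} - 8297} = \frac{1}{76 - 8297} = \frac{1}{-8221} = - \frac{1}{8221}$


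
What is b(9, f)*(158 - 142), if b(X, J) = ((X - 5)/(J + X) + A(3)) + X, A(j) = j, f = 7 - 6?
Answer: 992/5 ≈ 198.40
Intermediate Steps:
f = 1
b(X, J) = 3 + X + (-5 + X)/(J + X) (b(X, J) = ((X - 5)/(J + X) + 3) + X = ((-5 + X)/(J + X) + 3) + X = (3 + (-5 + X)/(J + X)) + X = 3 + X + (-5 + X)/(J + X))
b(9, f)*(158 - 142) = ((-5 + 9² + 3*1 + 4*9 + 1*9)/(1 + 9))*(158 - 142) = ((-5 + 81 + 3 + 36 + 9)/10)*16 = ((⅒)*124)*16 = (62/5)*16 = 992/5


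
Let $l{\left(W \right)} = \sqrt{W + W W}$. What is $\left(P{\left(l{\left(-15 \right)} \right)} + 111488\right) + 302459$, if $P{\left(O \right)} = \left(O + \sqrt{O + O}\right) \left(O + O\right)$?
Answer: $414367 + 4 \sqrt[4]{2} \cdot 105^{\frac{3}{4}} \approx 4.1452 \cdot 10^{5}$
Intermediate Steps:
$l{\left(W \right)} = \sqrt{W + W^{2}}$
$P{\left(O \right)} = 2 O \left(O + \sqrt{2} \sqrt{O}\right)$ ($P{\left(O \right)} = \left(O + \sqrt{2 O}\right) 2 O = \left(O + \sqrt{2} \sqrt{O}\right) 2 O = 2 O \left(O + \sqrt{2} \sqrt{O}\right)$)
$\left(P{\left(l{\left(-15 \right)} \right)} + 111488\right) + 302459 = \left(\left(2 \left(\sqrt{- 15 \left(1 - 15\right)}\right)^{2} + 2 \sqrt{2} \left(\sqrt{- 15 \left(1 - 15\right)}\right)^{\frac{3}{2}}\right) + 111488\right) + 302459 = \left(\left(2 \left(\sqrt{\left(-15\right) \left(-14\right)}\right)^{2} + 2 \sqrt{2} \left(\sqrt{\left(-15\right) \left(-14\right)}\right)^{\frac{3}{2}}\right) + 111488\right) + 302459 = \left(\left(2 \left(\sqrt{210}\right)^{2} + 2 \sqrt{2} \left(\sqrt{210}\right)^{\frac{3}{2}}\right) + 111488\right) + 302459 = \left(\left(2 \cdot 210 + 2 \sqrt{2} \cdot 210^{\frac{3}{4}}\right) + 111488\right) + 302459 = \left(\left(420 + 4 \sqrt[4]{2} \cdot 105^{\frac{3}{4}}\right) + 111488\right) + 302459 = \left(111908 + 4 \sqrt[4]{2} \cdot 105^{\frac{3}{4}}\right) + 302459 = 414367 + 4 \sqrt[4]{2} \cdot 105^{\frac{3}{4}}$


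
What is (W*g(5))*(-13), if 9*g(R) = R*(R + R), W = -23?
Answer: 14950/9 ≈ 1661.1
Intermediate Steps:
g(R) = 2*R**2/9 (g(R) = (R*(R + R))/9 = (R*(2*R))/9 = (2*R**2)/9 = 2*R**2/9)
(W*g(5))*(-13) = -46*5**2/9*(-13) = -46*25/9*(-13) = -23*50/9*(-13) = -1150/9*(-13) = 14950/9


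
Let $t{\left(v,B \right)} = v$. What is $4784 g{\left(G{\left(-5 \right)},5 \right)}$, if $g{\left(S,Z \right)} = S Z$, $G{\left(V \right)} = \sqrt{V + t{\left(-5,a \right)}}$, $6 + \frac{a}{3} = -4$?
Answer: $23920 i \sqrt{10} \approx 75642.0 i$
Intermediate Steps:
$a = -30$ ($a = -18 + 3 \left(-4\right) = -18 - 12 = -30$)
$G{\left(V \right)} = \sqrt{-5 + V}$ ($G{\left(V \right)} = \sqrt{V - 5} = \sqrt{-5 + V}$)
$4784 g{\left(G{\left(-5 \right)},5 \right)} = 4784 \sqrt{-5 - 5} \cdot 5 = 4784 \sqrt{-10} \cdot 5 = 4784 i \sqrt{10} \cdot 5 = 4784 \cdot 5 i \sqrt{10} = 23920 i \sqrt{10}$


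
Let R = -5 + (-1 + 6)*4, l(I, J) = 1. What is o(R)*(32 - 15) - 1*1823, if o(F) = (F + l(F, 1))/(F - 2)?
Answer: -23427/13 ≈ -1802.1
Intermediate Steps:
R = 15 (R = -5 + 5*4 = -5 + 20 = 15)
o(F) = (1 + F)/(-2 + F) (o(F) = (F + 1)/(F - 2) = (1 + F)/(-2 + F))
o(R)*(32 - 15) - 1*1823 = ((1 + 15)/(-2 + 15))*(32 - 15) - 1*1823 = (16/13)*17 - 1823 = 272/13 - 1823 = -23427/13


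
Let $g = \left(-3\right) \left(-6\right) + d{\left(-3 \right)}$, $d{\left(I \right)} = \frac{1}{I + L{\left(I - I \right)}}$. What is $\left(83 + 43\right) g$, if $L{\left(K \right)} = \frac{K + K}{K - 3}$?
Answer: $2226$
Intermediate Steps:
$L{\left(K \right)} = \frac{2 K}{-3 + K}$
$d{\left(I \right)} = \frac{1}{I}$ ($d{\left(I \right)} = \frac{1}{I + \frac{2 \left(I - I\right)}{-3 + \left(I - I\right)}} = \frac{1}{I + 2 \cdot 0 \frac{1}{-3 + 0}} = \frac{1}{I + 2 \cdot 0 \frac{1}{-3}} = \frac{1}{I + 2 \cdot 0 \left(- \frac{1}{3}\right)} = \frac{1}{I + 0} = \frac{1}{I}$)
$g = \frac{53}{3}$ ($g = \left(-3\right) \left(-6\right) + \frac{1}{-3} = 18 - \frac{1}{3} = \frac{53}{3} \approx 17.667$)
$\left(83 + 43\right) g = \left(83 + 43\right) \frac{53}{3} = 126 \cdot \frac{53}{3} = 2226$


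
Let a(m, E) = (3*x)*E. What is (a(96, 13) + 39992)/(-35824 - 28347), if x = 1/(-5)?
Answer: -199921/320855 ≈ -0.62309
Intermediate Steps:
x = -1/5 ≈ -0.20000
a(m, E) = -3*E/5 (a(m, E) = (3*(-1/5))*E = -3*E/5)
(a(96, 13) + 39992)/(-35824 - 28347) = (-3/5*13 + 39992)/(-35824 - 28347) = (-39/5 + 39992)/(-64171) = (199921/5)*(-1/64171) = -199921/320855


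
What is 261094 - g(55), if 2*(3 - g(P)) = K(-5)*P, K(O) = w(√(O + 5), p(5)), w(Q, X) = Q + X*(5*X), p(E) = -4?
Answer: 263291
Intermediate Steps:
w(Q, X) = Q + 5*X²
K(O) = 80 + √(5 + O) (K(O) = √(O + 5) + 5*(-4)² = √(5 + O) + 5*16 = √(5 + O) + 80 = 80 + √(5 + O))
g(P) = 3 - 40*P (g(P) = 3 - (80 + √(5 - 5))*P/2 = 3 - (80 + √0)*P/2 = 3 - (80 + 0)*P/2 = 3 - 40*P)
261094 - g(55) = 261094 - (3 - 40*55) = 261094 - (3 - 2200) = 261094 - 1*(-2197) = 261094 + 2197 = 263291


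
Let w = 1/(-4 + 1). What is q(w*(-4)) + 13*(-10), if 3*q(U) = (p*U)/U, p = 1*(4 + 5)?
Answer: -127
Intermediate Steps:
w = -⅓ (w = 1/(-3) = -⅓ ≈ -0.33333)
p = 9 (p = 1*9 = 9)
q(U) = 3 (q(U) = ((9*U)/U)/3 = (⅓)*9 = 3)
q(w*(-4)) + 13*(-10) = 3 + 13*(-10) = 3 - 130 = -127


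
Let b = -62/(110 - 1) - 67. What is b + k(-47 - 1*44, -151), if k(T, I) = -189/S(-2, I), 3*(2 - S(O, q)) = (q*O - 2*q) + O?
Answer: -4327737/64964 ≈ -66.617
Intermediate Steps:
S(O, q) = 2 - O/3 + 2*q/3 - O*q/3 (S(O, q) = 2 - ((q*O - 2*q) + O)/3 = 2 - ((O*q - 2*q) + O)/3 = 2 - ((-2*q + O*q) + O)/3 = 2 - (O - 2*q + O*q)/3 = 2 + (-O/3 + 2*q/3 - O*q/3) = 2 - O/3 + 2*q/3 - O*q/3)
b = -7365/109 (b = -62/109 - 67 = -7365/109 ≈ -67.569)
k(T, I) = -189/(8/3 + 4*I/3) (k(T, I) = -189/(2 - ⅓*(-2) + 2*I/3 - ⅓*(-2)*I) = -189/(2 + ⅔ + 2*I/3 + 2*I/3) = -189/(8/3 + 4*I/3))
b + k(-47 - 1*44, -151) = -7365/109 - 567/(8 + 4*(-151)) = -7365/109 - 567/(8 - 604) = -7365/109 - 567/(-596) = -7365/109 - 567*(-1/596) = -7365/109 + 567/596 = -4327737/64964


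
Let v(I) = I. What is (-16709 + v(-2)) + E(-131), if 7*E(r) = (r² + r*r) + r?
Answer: -82786/7 ≈ -11827.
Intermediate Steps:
E(r) = r/7 + 2*r²/7 (E(r) = ((r² + r*r) + r)/7 = ((r² + r²) + r)/7 = (2*r² + r)/7 = (r + 2*r²)/7 = r/7 + 2*r²/7)
(-16709 + v(-2)) + E(-131) = (-16709 - 2) + (⅐)*(-131)*(1 + 2*(-131)) = -16711 + (⅐)*(-131)*(1 - 262) = -16711 + (⅐)*(-131)*(-261) = -16711 + 34191/7 = -82786/7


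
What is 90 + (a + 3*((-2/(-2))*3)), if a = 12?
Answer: 111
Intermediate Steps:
90 + (a + 3*((-2/(-2))*3)) = 90 + (12 + 3*((-2/(-2))*3)) = 90 + (12 + 3*(-½*(-2)*3)) = 90 + (12 + 3*(1*3)) = 90 + (12 + 3*3) = 90 + (12 + 9) = 90 + 21 = 111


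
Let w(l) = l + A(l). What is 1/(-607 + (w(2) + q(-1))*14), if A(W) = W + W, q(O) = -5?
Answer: -1/593 ≈ -0.0016863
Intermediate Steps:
A(W) = 2*W
w(l) = 3*l (w(l) = l + 2*l = 3*l)
1/(-607 + (w(2) + q(-1))*14) = 1/(-607 + (3*2 - 5)*14) = 1/(-607 + (6 - 5)*14) = 1/(-607 + 1*14) = 1/(-607 + 14) = 1/(-593) = -1/593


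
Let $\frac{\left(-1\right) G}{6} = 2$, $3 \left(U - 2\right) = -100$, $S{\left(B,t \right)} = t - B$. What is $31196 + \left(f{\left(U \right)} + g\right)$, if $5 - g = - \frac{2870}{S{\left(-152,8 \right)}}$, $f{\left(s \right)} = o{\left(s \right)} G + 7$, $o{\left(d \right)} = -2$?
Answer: $\frac{499999}{16} \approx 31250.0$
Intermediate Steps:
$U = - \frac{94}{3}$ ($U = 2 + \frac{1}{3} \left(-100\right) = 2 - \frac{100}{3} = - \frac{94}{3} \approx -31.333$)
$G = -12$ ($G = \left(-6\right) 2 = -12$)
$f{\left(s \right)} = 31$ ($f{\left(s \right)} = \left(-2\right) \left(-12\right) + 7 = 24 + 7 = 31$)
$g = \frac{367}{16}$ ($g = 5 - - \frac{2870}{8 - -152} = 5 - - \frac{2870}{8 + 152} = 5 - - \frac{2870}{160} = 5 - \left(-2870\right) \frac{1}{160} = 5 - - \frac{287}{16} = 5 + \frac{287}{16} = \frac{367}{16} \approx 22.938$)
$31196 + \left(f{\left(U \right)} + g\right) = 31196 + \left(31 + \frac{367}{16}\right) = 31196 + \frac{863}{16} = \frac{499999}{16}$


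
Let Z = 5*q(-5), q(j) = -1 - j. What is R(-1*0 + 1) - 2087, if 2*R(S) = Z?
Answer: -2077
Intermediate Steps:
Z = 20 (Z = 5*(-1 - 1*(-5)) = 5*(-1 + 5) = 5*4 = 20)
R(S) = 10 (R(S) = (½)*20 = 10)
R(-1*0 + 1) - 2087 = 10 - 2087 = -2077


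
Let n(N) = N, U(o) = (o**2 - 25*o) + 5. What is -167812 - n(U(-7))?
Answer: -168041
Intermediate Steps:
U(o) = 5 + o**2 - 25*o
-167812 - n(U(-7)) = -167812 - (5 + (-7)**2 - 25*(-7)) = -167812 - (5 + 49 + 175) = -167812 - 1*229 = -167812 - 229 = -168041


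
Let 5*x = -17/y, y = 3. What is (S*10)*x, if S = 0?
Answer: 0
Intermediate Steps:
x = -17/15 (x = (-17/3)/5 = (-17*1/3)/5 = (1/5)*(-17/3) = -17/15 ≈ -1.1333)
(S*10)*x = (0*10)*(-17/15) = 0*(-17/15) = 0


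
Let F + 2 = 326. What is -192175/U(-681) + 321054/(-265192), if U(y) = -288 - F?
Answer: 1586462111/5071797 ≈ 312.80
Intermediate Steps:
F = 324 (F = -2 + 326 = 324)
U(y) = -612 (U(y) = -288 - 1*324 = -288 - 324 = -612)
-192175/U(-681) + 321054/(-265192) = -192175/(-612) + 321054/(-265192) = -192175*(-1/612) + 321054*(-1/265192) = 192175/612 - 160527/132596 = 1586462111/5071797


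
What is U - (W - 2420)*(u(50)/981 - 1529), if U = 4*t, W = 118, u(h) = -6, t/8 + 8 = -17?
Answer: -1151227070/327 ≈ -3.5206e+6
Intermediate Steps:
t = -200 (t = -64 + 8*(-17) = -64 - 136 = -200)
U = -800 (U = 4*(-200) = -800)
U - (W - 2420)*(u(50)/981 - 1529) = -800 - (118 - 2420)*(-6/981 - 1529) = -800 - (-2302)*(-6*1/981 - 1529) = -800 - (-2302)*(-2/327 - 1529) = -800 - (-2302)*(-499985)/327 = -800 - 1*1150965470/327 = -800 - 1150965470/327 = -1151227070/327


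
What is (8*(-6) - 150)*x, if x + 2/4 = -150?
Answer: 29799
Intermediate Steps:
x = -301/2 (x = -½ - 150 = -301/2 ≈ -150.50)
(8*(-6) - 150)*x = (8*(-6) - 150)*(-301/2) = (-48 - 150)*(-301/2) = -198*(-301/2) = 29799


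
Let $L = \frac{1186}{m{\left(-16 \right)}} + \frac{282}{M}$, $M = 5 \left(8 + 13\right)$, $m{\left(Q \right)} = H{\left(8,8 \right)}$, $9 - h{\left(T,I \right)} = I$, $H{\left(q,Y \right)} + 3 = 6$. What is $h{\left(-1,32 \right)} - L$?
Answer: $- \frac{44207}{105} \approx -421.02$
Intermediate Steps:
$H{\left(q,Y \right)} = 3$ ($H{\left(q,Y \right)} = -3 + 6 = 3$)
$h{\left(T,I \right)} = 9 - I$
$m{\left(Q \right)} = 3$
$M = 105$ ($M = 5 \cdot 21 = 105$)
$L = \frac{41792}{105}$ ($L = \frac{1186}{3} + \frac{282}{105} = 1186 \cdot \frac{1}{3} + 282 \cdot \frac{1}{105} = \frac{1186}{3} + \frac{94}{35} = \frac{41792}{105} \approx 398.02$)
$h{\left(-1,32 \right)} - L = \left(9 - 32\right) - \frac{41792}{105} = -23 - \frac{41792}{105} = - \frac{44207}{105}$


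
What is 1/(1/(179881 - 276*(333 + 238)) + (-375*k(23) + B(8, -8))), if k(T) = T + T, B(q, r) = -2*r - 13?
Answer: -22285/384349394 ≈ -5.7981e-5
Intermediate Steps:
B(q, r) = -13 - 2*r
k(T) = 2*T
1/(1/(179881 - 276*(333 + 238)) + (-375*k(23) + B(8, -8))) = 1/(1/(179881 - 276*(333 + 238)) + (-750*23 + (-13 - 2*(-8)))) = 1/(1/(179881 - 276*571) + (-375*46 + (-13 + 16))) = 1/(1/(179881 - 157596) + (-17250 + 3)) = 1/(1/22285 - 17247) = 1/(-384349394/22285) = -22285/384349394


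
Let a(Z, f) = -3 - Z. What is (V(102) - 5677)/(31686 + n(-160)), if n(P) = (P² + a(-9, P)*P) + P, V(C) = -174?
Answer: -5851/56166 ≈ -0.10417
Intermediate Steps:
n(P) = P² + 7*P (n(P) = (P² + (-3 - 1*(-9))*P) + P = (P² + (-3 + 9)*P) + P = (P² + 6*P) + P = P² + 7*P)
(V(102) - 5677)/(31686 + n(-160)) = (-174 - 5677)/(31686 - 160*(7 - 160)) = -5851/(31686 - 160*(-153)) = -5851/(31686 + 24480) = -5851/56166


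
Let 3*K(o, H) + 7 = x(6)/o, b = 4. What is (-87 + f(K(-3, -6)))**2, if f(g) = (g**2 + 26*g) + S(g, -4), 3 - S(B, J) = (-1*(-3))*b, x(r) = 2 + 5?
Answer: 183439936/6561 ≈ 27959.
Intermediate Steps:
x(r) = 7
S(B, J) = -9 (S(B, J) = 3 - (-1*(-3))*4 = 3 - 3*4 = 3 - 1*12 = 3 - 12 = -9)
K(o, H) = -7/3 + 7/(3*o) (K(o, H) = -7/3 + (7/o)/3 = -7/3 + 7/(3*o))
f(g) = -9 + g**2 + 26*g (f(g) = (g**2 + 26*g) - 9 = -9 + g**2 + 26*g)
(-87 + f(K(-3, -6)))**2 = (-87 + (-9 + ((7/3)*(1 - 1*(-3))/(-3))**2 + 26*((7/3)*(1 - 1*(-3))/(-3))))**2 = (-87 + (-9 + ((7/3)*(-1/3)*(1 + 3))**2 + 26*((7/3)*(-1/3)*(1 + 3))))**2 = (-87 + (-9 + ((7/3)*(-1/3)*4)**2 + 26*((7/3)*(-1/3)*4)))**2 = (-87 + (-9 + (-28/9)**2 + 26*(-28/9)))**2 = (-87 + (-9 + 784/81 - 728/9))**2 = (-87 - 6497/81)**2 = (-13544/81)**2 = 183439936/6561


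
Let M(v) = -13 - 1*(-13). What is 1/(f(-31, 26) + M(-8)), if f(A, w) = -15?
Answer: -1/15 ≈ -0.066667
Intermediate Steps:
M(v) = 0 (M(v) = -13 + 13 = 0)
1/(f(-31, 26) + M(-8)) = 1/(-15 + 0) = 1/(-15) = -1/15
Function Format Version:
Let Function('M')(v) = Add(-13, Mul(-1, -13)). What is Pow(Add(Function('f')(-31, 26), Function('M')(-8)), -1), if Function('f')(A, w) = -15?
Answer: Rational(-1, 15) ≈ -0.066667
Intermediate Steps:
Function('M')(v) = 0 (Function('M')(v) = Add(-13, 13) = 0)
Pow(Add(Function('f')(-31, 26), Function('M')(-8)), -1) = Pow(Add(-15, 0), -1) = Pow(-15, -1) = Rational(-1, 15)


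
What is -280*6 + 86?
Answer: -1594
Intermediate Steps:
-280*6 + 86 = -35*48 + 86 = -1680 + 86 = -1594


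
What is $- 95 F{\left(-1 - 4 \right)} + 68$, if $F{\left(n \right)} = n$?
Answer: $543$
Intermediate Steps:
$- 95 F{\left(-1 - 4 \right)} + 68 = - 95 \left(-1 - 4\right) + 68 = \left(-95\right) \left(-5\right) + 68 = 475 + 68 = 543$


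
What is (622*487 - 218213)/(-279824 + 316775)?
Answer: 84701/36951 ≈ 2.2923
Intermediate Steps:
(622*487 - 218213)/(-279824 + 316775) = (302914 - 218213)/36951 = 84701*(1/36951) = 84701/36951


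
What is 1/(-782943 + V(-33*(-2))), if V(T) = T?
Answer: -1/782877 ≈ -1.2773e-6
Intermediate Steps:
1/(-782943 + V(-33*(-2))) = 1/(-782943 - 33*(-2)) = 1/(-782943 + 66) = 1/(-782877) = -1/782877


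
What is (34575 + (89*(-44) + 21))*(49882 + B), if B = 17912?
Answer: 2079919920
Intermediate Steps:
(34575 + (89*(-44) + 21))*(49882 + B) = (34575 + (89*(-44) + 21))*(49882 + 17912) = (34575 + (-3916 + 21))*67794 = (34575 - 3895)*67794 = 30680*67794 = 2079919920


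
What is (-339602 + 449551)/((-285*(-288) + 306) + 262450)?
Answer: 109949/344836 ≈ 0.31884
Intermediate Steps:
(-339602 + 449551)/((-285*(-288) + 306) + 262450) = 109949/((82080 + 306) + 262450) = 109949/(82386 + 262450) = 109949/344836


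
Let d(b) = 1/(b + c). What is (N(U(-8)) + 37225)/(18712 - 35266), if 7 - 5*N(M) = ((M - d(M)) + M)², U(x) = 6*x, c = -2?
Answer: -14267729/6675000 ≈ -2.1375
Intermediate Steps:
d(b) = 1/(-2 + b) (d(b) = 1/(b - 2) = 1/(-2 + b))
N(M) = 7/5 - (-1/(-2 + M) + 2*M)²/5 (N(M) = 7/5 - ((M - 1/(-2 + M)) + M)²/5 = 7/5 - (-1/(-2 + M) + 2*M)²/5)
(N(U(-8)) + 37225)/(18712 - 35266) = ((7/5 - (-1 - 24*(-8) + 2*(6*(-8))²)²/(5*(-2 + 6*(-8))²)) + 37225)/(18712 - 35266) = ((7/5 - (-1 - 4*(-48) + 2*(-48)²)²/(5*(-2 - 48)²)) + 37225)/(-16554) = ((7/5 - ⅕*(-1 + 192 + 2*2304)²/(-50)²) + 37225)*(-1/16554) = ((7/5 - ⅕*1/2500*(-1 + 192 + 4608)²) + 37225)*(-1/16554) = ((7/5 - ⅕*1/2500*4799²) + 37225)*(-1/16554) = ((7/5 - ⅕*1/2500*23030401) + 37225)*(-1/16554) = ((7/5 - 23030401/12500) + 37225)*(-1/16554) = (-23012901/12500 + 37225)*(-1/16554) = (442299599/12500)*(-1/16554) = -14267729/6675000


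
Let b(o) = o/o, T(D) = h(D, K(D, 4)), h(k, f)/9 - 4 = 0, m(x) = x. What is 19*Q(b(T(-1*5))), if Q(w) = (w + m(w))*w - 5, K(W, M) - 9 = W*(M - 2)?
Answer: -57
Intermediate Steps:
K(W, M) = 9 + W*(-2 + M) (K(W, M) = 9 + W*(M - 2) = 9 + W*(-2 + M))
h(k, f) = 36 (h(k, f) = 36 + 9*0 = 36 + 0 = 36)
T(D) = 36
b(o) = 1
Q(w) = -5 + 2*w² (Q(w) = (w + w)*w - 5 = (2*w)*w - 5 = 2*w² - 5 = -5 + 2*w²)
19*Q(b(T(-1*5))) = 19*(-5 + 2*1²) = 19*(-5 + 2*1) = 19*(-5 + 2) = 19*(-3) = -57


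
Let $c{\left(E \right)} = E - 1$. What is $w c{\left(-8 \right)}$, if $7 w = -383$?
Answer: $\frac{3447}{7} \approx 492.43$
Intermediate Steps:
$w = - \frac{383}{7}$ ($w = \frac{1}{7} \left(-383\right) = - \frac{383}{7} \approx -54.714$)
$c{\left(E \right)} = -1 + E$
$w c{\left(-8 \right)} = - \frac{383 \left(-1 - 8\right)}{7} = \left(- \frac{383}{7}\right) \left(-9\right) = \frac{3447}{7}$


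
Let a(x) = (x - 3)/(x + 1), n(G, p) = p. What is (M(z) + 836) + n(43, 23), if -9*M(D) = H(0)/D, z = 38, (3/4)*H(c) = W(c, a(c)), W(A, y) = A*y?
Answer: 859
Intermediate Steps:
a(x) = (-3 + x)/(1 + x)
H(c) = 4*c*(-3 + c)/(3*(1 + c)) (H(c) = 4*(c*((-3 + c)/(1 + c)))/3 = 4*(c*(-3 + c)/(1 + c))/3 = 4*c*(-3 + c)/(3*(1 + c)))
M(D) = 0 (M(D) = -(4/3)*0*(-3 + 0)/(1 + 0)/(9*D) = -(4/3)*0*(-3)/1/(9*D) = -(4/3)*0*1*(-3)/(9*D) = -0/D = -⅑*0 = 0)
(M(z) + 836) + n(43, 23) = (0 + 836) + 23 = 836 + 23 = 859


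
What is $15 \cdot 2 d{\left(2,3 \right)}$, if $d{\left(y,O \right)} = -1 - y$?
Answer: $-90$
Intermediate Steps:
$15 \cdot 2 d{\left(2,3 \right)} = 15 \cdot 2 \left(-1 - 2\right) = 30 \left(-1 - 2\right) = 30 \left(-3\right) = -90$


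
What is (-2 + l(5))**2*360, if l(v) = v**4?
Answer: 139726440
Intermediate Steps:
(-2 + l(5))**2*360 = (-2 + 5**4)**2*360 = (-2 + 625)**2*360 = 623**2*360 = 388129*360 = 139726440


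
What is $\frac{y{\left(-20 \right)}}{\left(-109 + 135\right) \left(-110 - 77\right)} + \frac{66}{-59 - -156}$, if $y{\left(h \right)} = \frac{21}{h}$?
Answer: $\frac{6419877}{9432280} \approx 0.68063$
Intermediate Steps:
$\frac{y{\left(-20 \right)}}{\left(-109 + 135\right) \left(-110 - 77\right)} + \frac{66}{-59 - -156} = \frac{21 \frac{1}{-20}}{\left(-109 + 135\right) \left(-110 - 77\right)} + \frac{66}{-59 - -156} = \frac{21 \left(- \frac{1}{20}\right)}{26 \left(-187\right)} + \frac{66}{-59 + 156} = - \frac{21}{20 \left(-4862\right)} + \frac{66}{97} = \left(- \frac{21}{20}\right) \left(- \frac{1}{4862}\right) + 66 \cdot \frac{1}{97} = \frac{21}{97240} + \frac{66}{97} = \frac{6419877}{9432280}$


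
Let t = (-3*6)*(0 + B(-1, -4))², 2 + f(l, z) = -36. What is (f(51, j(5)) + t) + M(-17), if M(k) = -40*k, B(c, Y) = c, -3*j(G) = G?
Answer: 624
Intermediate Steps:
j(G) = -G/3
f(l, z) = -38 (f(l, z) = -2 - 36 = -38)
t = -18 (t = (-3*6)*(0 - 1)² = -18*(-1)² = -18*1 = -18)
(f(51, j(5)) + t) + M(-17) = (-38 - 18) - 40*(-17) = -56 + 680 = 624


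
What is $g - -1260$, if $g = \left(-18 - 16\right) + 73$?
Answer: $1299$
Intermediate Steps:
$g = 39$ ($g = \left(-18 - 16\right) + 73 = -34 + 73 = 39$)
$g - -1260 = 39 - -1260 = 39 + 1260 = 1299$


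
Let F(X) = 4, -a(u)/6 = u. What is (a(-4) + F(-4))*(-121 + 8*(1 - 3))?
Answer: -3836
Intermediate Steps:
a(u) = -6*u
(a(-4) + F(-4))*(-121 + 8*(1 - 3)) = (-6*(-4) + 4)*(-121 + 8*(1 - 3)) = (24 + 4)*(-121 + 8*(-2)) = 28*(-121 - 16) = 28*(-137) = -3836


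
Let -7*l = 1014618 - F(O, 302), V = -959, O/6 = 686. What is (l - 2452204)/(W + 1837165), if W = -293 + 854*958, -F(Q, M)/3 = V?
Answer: -18177169/18585028 ≈ -0.97805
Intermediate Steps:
O = 4116 (O = 6*686 = 4116)
F(Q, M) = 2877 (F(Q, M) = -3*(-959) = 2877)
l = -1011741/7 (l = -(1014618 - 1*2877)/7 = -(1014618 - 2877)/7 = -⅐*1011741 = -1011741/7 ≈ -1.4453e+5)
W = 817839 (W = -293 + 818132 = 817839)
(l - 2452204)/(W + 1837165) = (-1011741/7 - 2452204)/(817839 + 1837165) = -18177169/7/2655004 = -18177169/7*1/2655004 = -18177169/18585028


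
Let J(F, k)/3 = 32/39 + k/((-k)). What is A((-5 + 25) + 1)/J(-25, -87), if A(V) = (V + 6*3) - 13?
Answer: -338/7 ≈ -48.286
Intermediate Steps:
J(F, k) = -7/13 (J(F, k) = 3*(32/39 + k/((-k))) = 3*(32*(1/39) + k*(-1/k)) = 3*(32/39 - 1) = 3*(-7/39) = -7/13)
A(V) = 5 + V (A(V) = (V + 18) - 13 = (18 + V) - 13 = 5 + V)
A((-5 + 25) + 1)/J(-25, -87) = (5 + ((-5 + 25) + 1))/(-7/13) = (5 + (20 + 1))*(-13/7) = (5 + 21)*(-13/7) = 26*(-13/7) = -338/7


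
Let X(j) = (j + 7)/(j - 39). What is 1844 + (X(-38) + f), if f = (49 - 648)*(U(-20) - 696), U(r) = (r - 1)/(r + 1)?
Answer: 611660330/1463 ≈ 4.1809e+5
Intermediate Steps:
U(r) = (-1 + r)/(1 + r)
X(j) = (7 + j)/(-39 + j)
f = 7908597/19 (f = (49 - 648)*((-1 - 20)/(1 - 20) - 696) = -599*(-21/(-19) - 696) = -599*(-1/19*(-21) - 696) = -599*(21/19 - 696) = -599*(-13203/19) = 7908597/19 ≈ 4.1624e+5)
1844 + (X(-38) + f) = 1844 + ((7 - 38)/(-39 - 38) + 7908597/19) = 1844 + (-31/(-77) + 7908597/19) = 1844 + (-1/77*(-31) + 7908597/19) = 1844 + (31/77 + 7908597/19) = 1844 + 608962558/1463 = 611660330/1463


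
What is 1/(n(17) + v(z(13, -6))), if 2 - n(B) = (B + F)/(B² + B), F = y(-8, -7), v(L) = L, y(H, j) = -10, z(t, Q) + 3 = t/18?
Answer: -153/46 ≈ -3.3261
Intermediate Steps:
z(t, Q) = -3 + t/18
F = -10
n(B) = 2 - (-10 + B)/(B + B²) (n(B) = 2 - (B - 10)/(B² + B) = 2 - (-10 + B)/(B + B²))
1/(n(17) + v(z(13, -6))) = 1/((10 + 17 + 2*17²)/(17*(1 + 17)) + (-3 + (1/18)*13)) = 1/((1/17)*(10 + 17 + 2*289)/18 + (-3 + 13/18)) = 1/((1/17)*(1/18)*(10 + 17 + 578) - 41/18) = 1/((1/17)*(1/18)*605 - 41/18) = 1/(605/306 - 41/18) = 1/(-46/153) = -153/46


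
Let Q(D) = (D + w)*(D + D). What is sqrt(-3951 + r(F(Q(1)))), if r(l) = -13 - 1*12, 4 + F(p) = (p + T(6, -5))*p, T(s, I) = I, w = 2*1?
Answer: 2*I*sqrt(994) ≈ 63.056*I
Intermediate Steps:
w = 2
Q(D) = 2*D*(2 + D) (Q(D) = (D + 2)*(D + D) = (2 + D)*(2*D) = 2*D*(2 + D))
F(p) = -4 + p*(-5 + p) (F(p) = -4 + (p - 5)*p = -4 + (-5 + p)*p = -4 + p*(-5 + p))
r(l) = -25 (r(l) = -13 - 12 = -25)
sqrt(-3951 + r(F(Q(1)))) = sqrt(-3951 - 25) = sqrt(-3976) = 2*I*sqrt(994)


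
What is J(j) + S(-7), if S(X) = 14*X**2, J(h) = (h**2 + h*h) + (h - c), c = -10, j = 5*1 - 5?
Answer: 696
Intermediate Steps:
j = 0 (j = 5 - 5 = 0)
J(h) = 10 + h + 2*h**2 (J(h) = (h**2 + h*h) + (h - 1*(-10)) = (h**2 + h**2) + (h + 10) = 2*h**2 + (10 + h) = 10 + h + 2*h**2)
J(j) + S(-7) = (10 + 0 + 2*0**2) + 14*(-7)**2 = (10 + 0 + 2*0) + 14*49 = (10 + 0 + 0) + 686 = 10 + 686 = 696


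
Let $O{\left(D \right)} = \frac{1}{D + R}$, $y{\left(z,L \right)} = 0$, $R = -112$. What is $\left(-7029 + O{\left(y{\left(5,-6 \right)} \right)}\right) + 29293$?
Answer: $\frac{2493567}{112} \approx 22264.0$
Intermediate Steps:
$O{\left(D \right)} = \frac{1}{-112 + D}$ ($O{\left(D \right)} = \frac{1}{D - 112} = \frac{1}{-112 + D}$)
$\left(-7029 + O{\left(y{\left(5,-6 \right)} \right)}\right) + 29293 = \left(-7029 + \frac{1}{-112 + 0}\right) + 29293 = \left(-7029 + \frac{1}{-112}\right) + 29293 = \left(-7029 - \frac{1}{112}\right) + 29293 = - \frac{787249}{112} + 29293 = \frac{2493567}{112}$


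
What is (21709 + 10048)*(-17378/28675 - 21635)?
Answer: -19702074652271/28675 ≈ -6.8708e+8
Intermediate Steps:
(21709 + 10048)*(-17378/28675 - 21635) = 31757*(-17378*1/28675 - 21635) = 31757*(-17378/28675 - 21635) = 31757*(-620401003/28675) = -19702074652271/28675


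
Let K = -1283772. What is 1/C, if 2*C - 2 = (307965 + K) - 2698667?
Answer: -1/1837236 ≈ -5.4430e-7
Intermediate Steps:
C = -1837236 (C = 1 + ((307965 - 1283772) - 2698667)/2 = 1 + (-975807 - 2698667)/2 = 1 + (½)*(-3674474) = 1 - 1837237 = -1837236)
1/C = 1/(-1837236) = -1/1837236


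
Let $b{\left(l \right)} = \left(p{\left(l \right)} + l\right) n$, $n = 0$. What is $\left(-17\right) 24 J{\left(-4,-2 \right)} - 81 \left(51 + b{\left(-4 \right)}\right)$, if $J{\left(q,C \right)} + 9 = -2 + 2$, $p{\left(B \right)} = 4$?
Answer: $-459$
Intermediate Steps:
$J{\left(q,C \right)} = -9$ ($J{\left(q,C \right)} = -9 + \left(-2 + 2\right) = -9 + 0 = -9$)
$b{\left(l \right)} = 0$ ($b{\left(l \right)} = \left(4 + l\right) 0 = 0$)
$\left(-17\right) 24 J{\left(-4,-2 \right)} - 81 \left(51 + b{\left(-4 \right)}\right) = \left(-17\right) 24 \left(-9\right) - 81 \left(51 + 0\right) = \left(-408\right) \left(-9\right) - 4131 = 3672 - 4131 = -459$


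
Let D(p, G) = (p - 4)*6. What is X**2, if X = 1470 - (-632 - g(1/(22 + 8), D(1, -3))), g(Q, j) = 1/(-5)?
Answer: 110439081/25 ≈ 4.4176e+6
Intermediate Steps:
D(p, G) = -24 + 6*p (D(p, G) = (-4 + p)*6 = -24 + 6*p)
g(Q, j) = -1/5
X = 10509/5 (X = 1470 - (-632 - 1*(-1/5)) = 1470 - (-632 + 1/5) = 1470 - 1*(-3159/5) = 1470 + 3159/5 = 10509/5 ≈ 2101.8)
X**2 = (10509/5)**2 = 110439081/25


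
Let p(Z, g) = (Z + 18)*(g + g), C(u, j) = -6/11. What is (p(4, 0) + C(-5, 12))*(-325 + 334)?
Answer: -54/11 ≈ -4.9091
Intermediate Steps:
C(u, j) = -6/11 (C(u, j) = -6*1/11 = -6/11)
p(Z, g) = 2*g*(18 + Z) (p(Z, g) = (18 + Z)*(2*g) = 2*g*(18 + Z))
(p(4, 0) + C(-5, 12))*(-325 + 334) = (2*0*(18 + 4) - 6/11)*(-325 + 334) = (2*0*22 - 6/11)*9 = (0 - 6/11)*9 = -6/11*9 = -54/11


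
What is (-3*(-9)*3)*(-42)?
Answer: -3402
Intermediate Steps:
(-3*(-9)*3)*(-42) = (27*3)*(-42) = 81*(-42) = -3402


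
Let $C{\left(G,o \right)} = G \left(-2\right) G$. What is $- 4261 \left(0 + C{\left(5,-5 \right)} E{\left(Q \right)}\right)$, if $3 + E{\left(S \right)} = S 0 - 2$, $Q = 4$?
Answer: $-1065250$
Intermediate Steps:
$E{\left(S \right)} = -5$ ($E{\left(S \right)} = -3 + \left(S 0 - 2\right) = -3 + \left(0 - 2\right) = -3 - 2 = -5$)
$C{\left(G,o \right)} = - 2 G^{2}$ ($C{\left(G,o \right)} = - 2 G G = - 2 G^{2}$)
$- 4261 \left(0 + C{\left(5,-5 \right)} E{\left(Q \right)}\right) = - 4261 \left(0 + - 2 \cdot 5^{2} \left(-5\right)\right) = - 4261 \left(0 + \left(-2\right) 25 \left(-5\right)\right) = - 4261 \left(0 - -250\right) = - 4261 \left(0 + 250\right) = \left(-4261\right) 250 = -1065250$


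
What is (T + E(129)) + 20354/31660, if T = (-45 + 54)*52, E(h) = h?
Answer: 9460687/15830 ≈ 597.64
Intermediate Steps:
T = 468 (T = 9*52 = 468)
(T + E(129)) + 20354/31660 = (468 + 129) + 20354/31660 = 597 + 20354*(1/31660) = 597 + 10177/15830 = 9460687/15830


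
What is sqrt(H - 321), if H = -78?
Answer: I*sqrt(399) ≈ 19.975*I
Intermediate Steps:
sqrt(H - 321) = sqrt(-78 - 321) = sqrt(-399) = I*sqrt(399)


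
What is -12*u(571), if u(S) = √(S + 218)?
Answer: -12*√789 ≈ -337.07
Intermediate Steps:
u(S) = √(218 + S)
-12*u(571) = -12*√(218 + 571) = -12*√789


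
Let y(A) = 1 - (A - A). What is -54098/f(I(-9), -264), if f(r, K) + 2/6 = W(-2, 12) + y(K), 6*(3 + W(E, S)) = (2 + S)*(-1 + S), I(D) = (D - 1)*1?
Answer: -81147/35 ≈ -2318.5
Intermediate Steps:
I(D) = -1 + D (I(D) = (-1 + D)*1 = -1 + D)
W(E, S) = -3 + (-1 + S)*(2 + S)/6 (W(E, S) = -3 + ((2 + S)*(-1 + S))/6 = -3 + ((-1 + S)*(2 + S))/6 = -3 + (-1 + S)*(2 + S)/6)
y(A) = 1 (y(A) = 1 - 1*0 = 1 + 0 = 1)
f(r, K) = 70/3 (f(r, K) = -1/3 + ((-10/3 + (1/6)*12 + (1/6)*12**2) + 1) = -1/3 + ((-10/3 + 2 + (1/6)*144) + 1) = -1/3 + ((-10/3 + 2 + 24) + 1) = -1/3 + (68/3 + 1) = -1/3 + 71/3 = 70/3)
-54098/f(I(-9), -264) = -54098/70/3 = -54098*3/70 = -81147/35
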